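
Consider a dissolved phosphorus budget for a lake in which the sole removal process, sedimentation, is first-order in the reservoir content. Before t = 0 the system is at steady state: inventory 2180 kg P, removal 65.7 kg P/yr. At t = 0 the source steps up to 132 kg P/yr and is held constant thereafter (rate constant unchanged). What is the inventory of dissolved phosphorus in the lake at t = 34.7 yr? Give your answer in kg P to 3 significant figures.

3610 kg P

Residence time τ = M₀/F₀ = 33.18 yr. The eventual steady state is M_∞ = M₀·(F₁/F₀) = 2180 × 132/65.7 = 4379.9 kg P.
The anomaly ΔM(t) = M(t) − M_∞ decays as ΔM₀·e^(−t/τ) with ΔM₀ = 2180 − 4379.9 = −2200 kg P.
At t = 34.7 yr, e^(−t/τ) = e^(−1.046) = 0.3514, so ΔM = −773.1 kg P and M = 4379.9 − 773.1 = 3606.8 kg P.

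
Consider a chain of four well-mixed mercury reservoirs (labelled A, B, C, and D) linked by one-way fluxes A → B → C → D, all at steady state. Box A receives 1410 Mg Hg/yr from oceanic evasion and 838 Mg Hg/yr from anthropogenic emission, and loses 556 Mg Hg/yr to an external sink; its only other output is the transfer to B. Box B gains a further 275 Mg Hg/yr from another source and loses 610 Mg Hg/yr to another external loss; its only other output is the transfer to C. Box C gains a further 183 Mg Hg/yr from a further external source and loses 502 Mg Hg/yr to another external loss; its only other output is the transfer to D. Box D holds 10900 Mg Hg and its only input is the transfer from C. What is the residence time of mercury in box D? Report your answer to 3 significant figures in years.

Box A: F(A→B) = (1410 + 838) − 556 = 1692.0 Mg Hg/yr.
Box B: F(B→C) = (1692.0 + 275) − 610 = 1357.0 Mg Hg/yr.
Box C: F(C→D) = (1357.0 + 183) − 502 = 1038.0 Mg Hg/yr.
Box D throughput = its input = 1038.0 Mg Hg/yr; τ = 10900 / 1038.0 = 10.50 yr.

10.5 yr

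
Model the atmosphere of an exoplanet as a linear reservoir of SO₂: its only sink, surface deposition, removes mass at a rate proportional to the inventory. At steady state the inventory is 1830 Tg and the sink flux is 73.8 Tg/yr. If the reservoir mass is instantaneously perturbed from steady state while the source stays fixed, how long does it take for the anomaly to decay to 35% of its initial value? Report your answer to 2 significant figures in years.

For a linear reservoir the anomaly decays as exp(−t/τ) with τ = M/F = 1830/73.8 = 24.80 yr.
exp(−t/τ) = 0.35 ⇒ t = −τ ln(0.35) = 24.80 × 1.050 = 26.03 yr.

26 yr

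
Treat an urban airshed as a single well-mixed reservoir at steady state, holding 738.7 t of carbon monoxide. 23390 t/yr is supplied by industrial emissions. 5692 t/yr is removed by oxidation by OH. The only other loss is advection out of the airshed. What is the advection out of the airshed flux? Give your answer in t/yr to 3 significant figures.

17700 t/yr

At steady state ΣF_in = ΣF_out.
ΣF_in = 23390 t/yr.
Advection out of the airshed flux = ΣF_in − (5692) = 23390 − 5692 = 17700 t/yr.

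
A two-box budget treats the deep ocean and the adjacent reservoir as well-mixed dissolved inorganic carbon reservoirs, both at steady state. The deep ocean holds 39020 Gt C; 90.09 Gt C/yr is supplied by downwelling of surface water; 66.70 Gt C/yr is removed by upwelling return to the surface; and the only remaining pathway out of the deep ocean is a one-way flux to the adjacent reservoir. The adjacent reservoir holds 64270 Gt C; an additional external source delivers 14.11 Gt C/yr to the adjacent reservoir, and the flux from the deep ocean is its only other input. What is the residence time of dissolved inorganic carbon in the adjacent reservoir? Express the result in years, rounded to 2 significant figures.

1700 yr

Balance the deep ocean: ΣF_in = 90.090 Gt C/yr.
Flux to the adjacent reservoir = ΣF_in − (66.70) = 23.390 Gt C/yr.
Total input to the adjacent reservoir = 23.390 + 14.11 = 37.500 Gt C/yr; at steady state this equals its total output.
τ = M / F = 64270 / 37.500 = 1714 yr.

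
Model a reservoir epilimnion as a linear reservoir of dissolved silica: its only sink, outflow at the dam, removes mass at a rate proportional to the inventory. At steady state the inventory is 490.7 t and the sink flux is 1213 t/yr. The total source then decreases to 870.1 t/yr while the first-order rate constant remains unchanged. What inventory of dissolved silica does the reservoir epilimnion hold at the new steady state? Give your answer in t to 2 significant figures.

Rate constant k = F/M = 1213 / 490.7 = 2.472 yr⁻¹.
At the new steady state, source = k·M_new ⇒ M_new = 870.1 / 2.472 = 352.0 t.
(Equivalently M_new = M × F_new/F_old = 490.7 × 870.1/1213.)

350 t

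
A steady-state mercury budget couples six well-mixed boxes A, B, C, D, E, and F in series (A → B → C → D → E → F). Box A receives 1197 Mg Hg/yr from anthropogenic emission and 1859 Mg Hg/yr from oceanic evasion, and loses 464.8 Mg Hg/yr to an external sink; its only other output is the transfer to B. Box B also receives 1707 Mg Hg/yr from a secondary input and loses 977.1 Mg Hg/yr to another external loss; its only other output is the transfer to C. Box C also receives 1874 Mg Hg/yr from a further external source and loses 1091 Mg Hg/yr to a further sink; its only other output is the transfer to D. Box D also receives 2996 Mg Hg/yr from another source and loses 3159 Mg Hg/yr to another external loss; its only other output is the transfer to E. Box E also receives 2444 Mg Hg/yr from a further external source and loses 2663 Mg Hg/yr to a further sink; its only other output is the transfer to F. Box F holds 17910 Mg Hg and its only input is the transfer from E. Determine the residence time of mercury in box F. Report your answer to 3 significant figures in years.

Box A: F(A→B) = (1197 + 1859) − 464.8 = 2591.2 Mg Hg/yr.
Box B: F(B→C) = (2591.2 + 1707) − 977.1 = 3321.1 Mg Hg/yr.
Box C: F(C→D) = (3321.1 + 1874) − 1091 = 4104.1 Mg Hg/yr.
Box D: F(D→E) = (4104.1 + 2996) − 3159 = 3941.1 Mg Hg/yr.
Box E: F(E→F) = (3941.1 + 2444) − 2663 = 3722.1 Mg Hg/yr.
Box F throughput = its input = 3722.1 Mg Hg/yr; τ = 17910 / 3722.1 = 4.812 yr.

4.81 yr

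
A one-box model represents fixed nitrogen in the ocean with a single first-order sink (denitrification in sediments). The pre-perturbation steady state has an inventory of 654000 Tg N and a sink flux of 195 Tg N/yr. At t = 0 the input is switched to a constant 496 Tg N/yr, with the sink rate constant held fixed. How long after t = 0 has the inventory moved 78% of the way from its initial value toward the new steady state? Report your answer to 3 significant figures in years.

5080 yr

τ = M₀/F₀ = 654000/195 = 3354 yr.
The remaining gap fraction is e^(−t/τ); 78% covered ⇒ e^(−t/τ) = 0.220.
t = −τ ln(0.220) = 3354 × 1.514 = 5078 yr.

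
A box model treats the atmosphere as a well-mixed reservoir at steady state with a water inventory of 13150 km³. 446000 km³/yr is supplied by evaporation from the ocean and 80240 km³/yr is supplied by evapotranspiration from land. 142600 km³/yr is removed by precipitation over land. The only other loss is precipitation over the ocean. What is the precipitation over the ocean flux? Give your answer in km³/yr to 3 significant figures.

At steady state ΣF_in = ΣF_out.
ΣF_in = 446000 + 80240 = 526240 km³/yr.
Precipitation over the ocean flux = ΣF_in − (142600) = 526240 − 142600 = 383600 km³/yr.

384000 km³/yr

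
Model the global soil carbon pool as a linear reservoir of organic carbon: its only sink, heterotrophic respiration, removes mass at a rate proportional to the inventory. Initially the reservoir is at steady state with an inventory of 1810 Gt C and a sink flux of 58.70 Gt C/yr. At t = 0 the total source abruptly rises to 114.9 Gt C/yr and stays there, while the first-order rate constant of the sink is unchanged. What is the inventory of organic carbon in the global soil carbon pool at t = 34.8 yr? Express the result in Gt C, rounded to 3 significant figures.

2980 Gt C

Residence time τ = M₀/F₀ = 30.83 yr. The eventual steady state is M_∞ = M₀·(F₁/F₀) = 1810 × 114.9/58.70 = 3542.9 Gt C.
The anomaly ΔM(t) = M(t) − M_∞ decays as ΔM₀·e^(−t/τ) with ΔM₀ = 1810 − 3542.9 = −1733 Gt C.
At t = 34.8 yr, e^(−t/τ) = e^(−1.129) = 0.3235, so ΔM = −560.6 Gt C and M = 3542.9 − 560.6 = 2982.3 Gt C.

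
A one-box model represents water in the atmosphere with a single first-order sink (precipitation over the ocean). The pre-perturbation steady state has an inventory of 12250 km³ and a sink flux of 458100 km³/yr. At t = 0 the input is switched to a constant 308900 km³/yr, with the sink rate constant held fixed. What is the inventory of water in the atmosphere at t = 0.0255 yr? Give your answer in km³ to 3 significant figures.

9800 km³

Residence time τ = M₀/F₀ = 0.02674 yr. The eventual steady state is M_∞ = M₀·(F₁/F₀) = 12250 × 308900/458100 = 8260.3 km³.
The anomaly ΔM(t) = M(t) − M_∞ decays as ΔM₀·e^(−t/τ) with ΔM₀ = 12250 − 8260.3 = 3990 km³.
At t = 0.0255 yr, e^(−t/τ) = e^(−0.9536) = 0.3854, so ΔM = 1537 km³ and M = 8260.3 + 1537 = 9797.7 km³.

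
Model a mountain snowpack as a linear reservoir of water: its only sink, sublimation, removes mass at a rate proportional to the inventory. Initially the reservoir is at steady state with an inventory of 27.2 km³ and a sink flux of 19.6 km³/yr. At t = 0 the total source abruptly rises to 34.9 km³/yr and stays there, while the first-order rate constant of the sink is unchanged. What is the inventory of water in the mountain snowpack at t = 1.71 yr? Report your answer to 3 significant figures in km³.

42.2 km³

τ = M₀/F₀ = 27.2/19.6 = 1.388 yr; rate constant k = 1/τ.
New steady state M_∞ = F₁/k = F₁·τ = 34.9 × 1.388 = 48.433 km³.
M(t) = M_∞ + (M₀ − M_∞)·e^(−t/τ); t/τ = 1.71/1.388 = 1.232, so e^(−t/τ) = 0.2916.
M(t) = 48.433 − 21.23 × 0.2916 = 42.240 km³.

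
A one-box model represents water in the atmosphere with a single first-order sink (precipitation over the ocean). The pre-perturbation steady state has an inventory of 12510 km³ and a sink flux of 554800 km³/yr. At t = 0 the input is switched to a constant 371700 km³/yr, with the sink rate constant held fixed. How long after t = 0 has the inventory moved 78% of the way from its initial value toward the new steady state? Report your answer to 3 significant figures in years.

τ = M₀/F₀ = 12510/554800 = 0.02255 yr.
The remaining gap fraction is e^(−t/τ); 78% covered ⇒ e^(−t/τ) = 0.220.
t = −τ ln(0.220) = 0.02255 × 1.514 = 0.03414 yr.

0.0341 yr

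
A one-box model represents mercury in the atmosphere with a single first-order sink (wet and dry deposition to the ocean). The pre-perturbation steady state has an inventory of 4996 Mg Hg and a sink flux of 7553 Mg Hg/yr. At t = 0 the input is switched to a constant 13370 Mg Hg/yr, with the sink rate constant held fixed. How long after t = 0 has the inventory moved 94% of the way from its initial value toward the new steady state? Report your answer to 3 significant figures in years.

1.86 yr

τ = M₀/F₀ = 4996/7553 = 0.6615 yr.
The remaining gap fraction is e^(−t/τ); 94% covered ⇒ e^(−t/τ) = 0.0600.
t = −τ ln(0.0600) = 0.6615 × 2.813 = 1.861 yr.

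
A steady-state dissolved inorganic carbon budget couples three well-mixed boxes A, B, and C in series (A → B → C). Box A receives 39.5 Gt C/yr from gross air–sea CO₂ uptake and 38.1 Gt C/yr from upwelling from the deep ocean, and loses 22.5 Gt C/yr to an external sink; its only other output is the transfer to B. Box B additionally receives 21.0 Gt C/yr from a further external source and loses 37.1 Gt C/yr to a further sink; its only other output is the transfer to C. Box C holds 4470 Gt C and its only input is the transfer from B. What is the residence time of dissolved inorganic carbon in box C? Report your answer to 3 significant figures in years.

Box A: F(A→B) = (39.5 + 38.1) − 22.5 = 55.100 Gt C/yr.
Box B: F(B→C) = (55.100 + 21.0) − 37.1 = 39.000 Gt C/yr.
Box C throughput = its input = 39.000 Gt C/yr; τ = 4470 / 39.000 = 114.6 yr.

115 yr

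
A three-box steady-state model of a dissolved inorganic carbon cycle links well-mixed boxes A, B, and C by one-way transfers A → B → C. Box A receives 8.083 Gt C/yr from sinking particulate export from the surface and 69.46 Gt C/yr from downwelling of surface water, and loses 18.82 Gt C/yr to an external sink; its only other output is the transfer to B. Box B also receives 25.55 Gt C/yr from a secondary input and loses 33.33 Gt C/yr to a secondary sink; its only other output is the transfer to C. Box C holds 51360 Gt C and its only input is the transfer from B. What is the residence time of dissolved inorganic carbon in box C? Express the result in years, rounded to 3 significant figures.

1010 yr

Box A: F(A→B) = (8.083 + 69.46) − 18.82 = 58.723 Gt C/yr.
Box B: F(B→C) = (58.723 + 25.55) − 33.33 = 50.943 Gt C/yr.
Box C throughput = its input = 50.943 Gt C/yr; τ = 51360 / 50.943 = 1008 yr.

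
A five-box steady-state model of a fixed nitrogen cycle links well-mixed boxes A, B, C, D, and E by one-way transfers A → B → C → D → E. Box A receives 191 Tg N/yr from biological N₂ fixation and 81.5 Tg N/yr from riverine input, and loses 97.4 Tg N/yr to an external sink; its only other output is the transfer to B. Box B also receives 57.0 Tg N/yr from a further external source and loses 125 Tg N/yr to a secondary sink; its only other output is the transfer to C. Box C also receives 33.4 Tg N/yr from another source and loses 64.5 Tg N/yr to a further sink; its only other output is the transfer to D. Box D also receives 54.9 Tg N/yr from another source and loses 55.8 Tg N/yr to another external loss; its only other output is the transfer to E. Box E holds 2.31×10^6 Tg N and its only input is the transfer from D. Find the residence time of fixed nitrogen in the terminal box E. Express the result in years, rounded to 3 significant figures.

30800 yr

Box A: F(A→B) = (191 + 81.5) − 97.4 = 175.10 Tg N/yr.
Box B: F(B→C) = (175.10 + 57.0) − 125 = 107.10 Tg N/yr.
Box C: F(C→D) = (107.10 + 33.4) − 64.5 = 76.000 Tg N/yr.
Box D: F(D→E) = (76.000 + 54.9) − 55.8 = 75.100 Tg N/yr.
Box E throughput = its input = 75.100 Tg N/yr; τ = 2.31×10^6 / 75.100 = 30760 yr.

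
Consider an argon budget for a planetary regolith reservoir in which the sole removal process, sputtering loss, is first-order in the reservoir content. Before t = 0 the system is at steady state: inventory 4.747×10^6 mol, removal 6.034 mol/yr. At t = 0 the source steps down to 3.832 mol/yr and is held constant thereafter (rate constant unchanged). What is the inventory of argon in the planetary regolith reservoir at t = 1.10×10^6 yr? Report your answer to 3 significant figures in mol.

Residence time τ = M₀/F₀ = 786700 yr. The eventual steady state is M_∞ = M₀·(F₁/F₀) = 4.747×10^6 × 3.832/6.034 = 3.0147×10^6 mol.
The anomaly ΔM(t) = M(t) − M_∞ decays as ΔM₀·e^(−t/τ) with ΔM₀ = 4.747×10^6 − 3.0147×10^6 = 1.732×10^6 mol.
At t = 1.10×10^6 yr, e^(−t/τ) = e^(−1.398) = 0.2470, so ΔM = 427900 mol and M = 3.0147×10^6 + 427900 = 3.4426×10^6 mol.

3.44×10^6 mol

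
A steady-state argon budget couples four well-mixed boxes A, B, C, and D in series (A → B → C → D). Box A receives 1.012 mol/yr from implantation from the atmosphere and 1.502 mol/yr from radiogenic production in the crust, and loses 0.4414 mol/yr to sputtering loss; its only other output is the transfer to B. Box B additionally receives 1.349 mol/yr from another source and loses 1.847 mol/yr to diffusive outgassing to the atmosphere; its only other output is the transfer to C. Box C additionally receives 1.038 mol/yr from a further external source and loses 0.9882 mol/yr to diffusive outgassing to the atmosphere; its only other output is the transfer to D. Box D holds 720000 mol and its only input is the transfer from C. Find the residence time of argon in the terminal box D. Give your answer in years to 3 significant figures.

Box A: F(A→B) = (1.012 + 1.502) − 0.4414 = 2.0726 mol/yr.
Box B: F(B→C) = (2.0726 + 1.349) − 1.847 = 1.5746 mol/yr.
Box C: F(C→D) = (1.5746 + 1.038) − 0.9882 = 1.6244 mol/yr.
Box D throughput = its input = 1.6244 mol/yr; τ = 720000 / 1.6244 = 443200 yr.

443000 yr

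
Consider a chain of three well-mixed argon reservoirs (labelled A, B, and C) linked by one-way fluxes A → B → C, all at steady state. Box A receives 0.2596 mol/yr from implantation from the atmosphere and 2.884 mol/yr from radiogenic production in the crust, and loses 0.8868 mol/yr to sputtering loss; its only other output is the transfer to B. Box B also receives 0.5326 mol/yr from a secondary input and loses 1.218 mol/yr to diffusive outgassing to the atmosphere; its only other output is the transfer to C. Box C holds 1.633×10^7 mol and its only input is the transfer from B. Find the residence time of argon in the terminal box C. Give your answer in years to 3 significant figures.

Box A: F(A→B) = (0.2596 + 2.884) − 0.8868 = 2.2568 mol/yr.
Box B: F(B→C) = (2.2568 + 0.5326) − 1.218 = 1.5714 mol/yr.
Box C throughput = its input = 1.5714 mol/yr; τ = 1.633×10^7 / 1.5714 = 1.039×10^7 yr.

1.04×10^7 yr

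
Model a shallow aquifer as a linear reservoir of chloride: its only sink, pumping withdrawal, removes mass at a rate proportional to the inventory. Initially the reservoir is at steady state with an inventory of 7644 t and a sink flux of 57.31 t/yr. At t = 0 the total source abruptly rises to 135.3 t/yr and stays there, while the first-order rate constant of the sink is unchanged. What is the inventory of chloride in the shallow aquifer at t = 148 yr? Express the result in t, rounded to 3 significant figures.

τ = M₀/F₀ = 7644/57.31 = 133.4 yr; rate constant k = 1/τ.
New steady state M_∞ = F₁/k = F₁·τ = 135.3 × 133.4 = 18046 t.
M(t) = M_∞ + (M₀ − M_∞)·e^(−t/τ); t/τ = 148/133.4 = 1.110, so e^(−t/τ) = 0.3297.
M(t) = 18046 − 10400 × 0.3297 = 14617 t.

14600 t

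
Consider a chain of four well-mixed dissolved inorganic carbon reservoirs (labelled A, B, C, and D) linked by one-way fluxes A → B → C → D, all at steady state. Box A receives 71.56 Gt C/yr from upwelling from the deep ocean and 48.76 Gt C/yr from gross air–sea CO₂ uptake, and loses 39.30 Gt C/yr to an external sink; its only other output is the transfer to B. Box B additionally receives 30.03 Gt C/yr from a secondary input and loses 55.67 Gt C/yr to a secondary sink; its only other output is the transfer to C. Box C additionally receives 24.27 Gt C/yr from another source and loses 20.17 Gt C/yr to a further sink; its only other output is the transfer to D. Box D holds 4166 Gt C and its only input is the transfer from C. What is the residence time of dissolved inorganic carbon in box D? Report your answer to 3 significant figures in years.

70.0 yr

Box A: F(A→B) = (71.56 + 48.76) − 39.30 = 81.020 Gt C/yr.
Box B: F(B→C) = (81.020 + 30.03) − 55.67 = 55.380 Gt C/yr.
Box C: F(C→D) = (55.380 + 24.27) − 20.17 = 59.480 Gt C/yr.
Box D throughput = its input = 59.480 Gt C/yr; τ = 4166 / 59.480 = 70.04 yr.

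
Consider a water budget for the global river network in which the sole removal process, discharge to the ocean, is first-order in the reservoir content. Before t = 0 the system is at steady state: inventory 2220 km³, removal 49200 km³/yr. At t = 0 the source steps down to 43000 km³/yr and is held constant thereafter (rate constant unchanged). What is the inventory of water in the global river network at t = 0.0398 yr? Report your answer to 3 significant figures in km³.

2060 km³

The sink rate constant is k = F₀/M₀ = 49200/2220 = 22.16 yr⁻¹.
Solving dM/dt = F₁ − kM with M(0) = M₀ gives M(t) = F₁/k + (M₀ − F₁/k)·e^(−kt).
F₁/k = 43000/22.16 = 1940.2 km³; kt = 22.16 × 0.0398 = 0.8821, e^(−kt) = 0.4139.
M(0.0398) = 1940.2 + (2220 − 1940.2) × 0.4139 = 1940.2 + 115.8 = 2056.0 km³.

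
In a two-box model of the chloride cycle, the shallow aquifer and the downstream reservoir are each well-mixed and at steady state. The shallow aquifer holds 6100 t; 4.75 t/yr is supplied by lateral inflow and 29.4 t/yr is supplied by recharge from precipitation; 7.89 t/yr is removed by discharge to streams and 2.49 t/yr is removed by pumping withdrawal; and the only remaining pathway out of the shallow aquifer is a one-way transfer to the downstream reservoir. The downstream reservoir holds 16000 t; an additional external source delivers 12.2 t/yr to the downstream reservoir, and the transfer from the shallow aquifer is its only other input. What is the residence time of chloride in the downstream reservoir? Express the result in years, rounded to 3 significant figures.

445 yr

Balance the shallow aquifer: ΣF_in = 4.75 + 29.4 = 34.150 t/yr.
Transfer to the downstream reservoir = ΣF_in − (7.89 + 2.49) = 23.770 t/yr.
Total input to the downstream reservoir = 23.770 + 12.2 = 35.970 t/yr; at steady state this equals its total output.
τ = M / F = 16000 / 35.970 = 444.8 yr.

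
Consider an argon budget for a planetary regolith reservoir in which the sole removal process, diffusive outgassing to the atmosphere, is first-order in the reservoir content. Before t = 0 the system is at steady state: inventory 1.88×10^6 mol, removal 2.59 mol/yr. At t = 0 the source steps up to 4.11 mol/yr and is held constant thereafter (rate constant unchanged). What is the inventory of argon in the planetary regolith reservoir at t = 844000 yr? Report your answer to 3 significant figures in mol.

2.64×10^6 mol

τ = M₀/F₀ = 1.88×10^6/2.59 = 725900 yr; rate constant k = 1/τ.
New steady state M_∞ = F₁/k = F₁·τ = 4.11 × 725900 = 2.9833×10^6 mol.
M(t) = M_∞ + (M₀ − M_∞)·e^(−t/τ); t/τ = 844000/725900 = 1.163, so e^(−t/τ) = 0.3126.
M(t) = 2.9833×10^6 − 1.103×10^6 × 0.3126 = 2.6384×10^6 mol.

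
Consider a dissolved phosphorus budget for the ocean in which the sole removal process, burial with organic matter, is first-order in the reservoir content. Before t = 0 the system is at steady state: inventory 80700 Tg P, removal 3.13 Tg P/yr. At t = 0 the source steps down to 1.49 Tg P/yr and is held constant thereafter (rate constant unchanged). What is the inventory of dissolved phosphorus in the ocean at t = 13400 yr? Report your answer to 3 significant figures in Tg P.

The sink rate constant is k = F₀/M₀ = 3.13/80700 = 3.879×10^-5 yr⁻¹.
Solving dM/dt = F₁ − kM with M(0) = M₀ gives M(t) = F₁/k + (M₀ − F₁/k)·e^(−kt).
F₁/k = 1.49/3.879×10^-5 = 38416 Tg P; kt = 3.879×10^-5 × 13400 = 0.5197, e^(−kt) = 0.5947.
M(13400) = 38416 + (80700 − 38416) × 0.5947 = 38416 + 25150 = 63562 Tg P.

63600 Tg P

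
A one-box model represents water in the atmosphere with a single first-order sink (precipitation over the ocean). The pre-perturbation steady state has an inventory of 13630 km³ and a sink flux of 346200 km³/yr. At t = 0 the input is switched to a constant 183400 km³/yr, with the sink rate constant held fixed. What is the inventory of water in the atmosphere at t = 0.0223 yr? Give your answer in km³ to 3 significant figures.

10900 km³

The sink rate constant is k = F₀/M₀ = 346200/13630 = 25.40 yr⁻¹.
Solving dM/dt = F₁ − kM with M(0) = M₀ gives M(t) = F₁/k + (M₀ − F₁/k)·e^(−kt).
F₁/k = 183400/25.40 = 7220.5 km³; kt = 25.40 × 0.0223 = 0.5664, e^(−kt) = 0.5676.
M(0.0223) = 7220.5 + (13630 − 7220.5) × 0.5676 = 7220.5 + 3638 = 10858 km³.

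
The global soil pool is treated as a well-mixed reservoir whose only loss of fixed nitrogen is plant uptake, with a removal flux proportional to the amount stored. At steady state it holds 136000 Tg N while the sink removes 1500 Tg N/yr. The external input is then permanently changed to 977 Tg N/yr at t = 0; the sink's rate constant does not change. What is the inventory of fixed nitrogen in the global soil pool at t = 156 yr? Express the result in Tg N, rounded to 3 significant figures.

97100 Tg N

τ = M₀/F₀ = 136000/1500 = 90.67 yr; rate constant k = 1/τ.
New steady state M_∞ = F₁/k = F₁·τ = 977 × 90.67 = 88581 Tg N.
M(t) = M_∞ + (M₀ − M_∞)·e^(−t/τ); t/τ = 156/90.67 = 1.721, so e^(−t/τ) = 0.1790.
M(t) = 88581 + 47420 × 0.1790 = 97067 Tg N.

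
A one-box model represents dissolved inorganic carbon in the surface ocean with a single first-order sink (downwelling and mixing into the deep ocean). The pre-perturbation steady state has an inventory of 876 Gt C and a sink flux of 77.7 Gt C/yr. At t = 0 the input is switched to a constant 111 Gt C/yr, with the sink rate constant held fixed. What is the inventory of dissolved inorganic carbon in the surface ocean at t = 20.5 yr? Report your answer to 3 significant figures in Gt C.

1190 Gt C

Residence time τ = M₀/F₀ = 11.27 yr. The eventual steady state is M_∞ = M₀·(F₁/F₀) = 876 × 111/77.7 = 1251.4 Gt C.
The anomaly ΔM(t) = M(t) − M_∞ decays as ΔM₀·e^(−t/τ) with ΔM₀ = 876 − 1251.4 = −375.4 Gt C.
At t = 20.5 yr, e^(−t/τ) = e^(−1.818) = 0.1623, so ΔM = −60.93 Gt C and M = 1251.4 − 60.93 = 1190.5 Gt C.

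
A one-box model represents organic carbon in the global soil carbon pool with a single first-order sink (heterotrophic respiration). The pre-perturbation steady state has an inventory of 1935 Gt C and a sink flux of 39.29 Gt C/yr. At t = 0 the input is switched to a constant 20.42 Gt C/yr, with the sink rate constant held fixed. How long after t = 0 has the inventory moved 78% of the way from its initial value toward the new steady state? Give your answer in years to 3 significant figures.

74.6 yr

τ = M₀/F₀ = 1935/39.29 = 49.25 yr.
The remaining gap fraction is e^(−t/τ); 78% covered ⇒ e^(−t/τ) = 0.220.
t = −τ ln(0.220) = 49.25 × 1.514 = 74.57 yr.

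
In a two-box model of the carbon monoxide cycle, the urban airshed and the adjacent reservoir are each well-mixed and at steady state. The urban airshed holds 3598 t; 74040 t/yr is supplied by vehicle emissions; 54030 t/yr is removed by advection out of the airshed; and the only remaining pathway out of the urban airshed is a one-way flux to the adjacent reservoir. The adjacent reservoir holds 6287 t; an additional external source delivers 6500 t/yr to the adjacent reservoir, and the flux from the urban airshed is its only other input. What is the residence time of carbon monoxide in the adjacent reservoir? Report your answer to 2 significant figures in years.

Balance the urban airshed: ΣF_in = 74040 t/yr.
Flux to the adjacent reservoir = ΣF_in − (54030) = 20010 t/yr.
Total input to the adjacent reservoir = 20010 + 6500 = 26510 t/yr; at steady state this equals its total output.
τ = M / F = 6287 / 26510 = 0.2372 yr.

0.24 yr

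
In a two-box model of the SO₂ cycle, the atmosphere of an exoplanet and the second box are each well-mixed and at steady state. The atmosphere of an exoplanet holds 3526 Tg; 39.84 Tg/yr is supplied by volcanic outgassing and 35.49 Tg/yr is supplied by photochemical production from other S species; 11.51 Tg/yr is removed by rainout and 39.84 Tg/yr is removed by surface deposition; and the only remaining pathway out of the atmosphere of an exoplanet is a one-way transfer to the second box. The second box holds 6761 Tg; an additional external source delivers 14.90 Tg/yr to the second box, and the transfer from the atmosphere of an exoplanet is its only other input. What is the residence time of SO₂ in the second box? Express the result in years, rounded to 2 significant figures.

170 yr

Balance the atmosphere of an exoplanet: ΣF_in = 39.84 + 35.49 = 75.330 Tg/yr.
Transfer to the second box = ΣF_in − (11.51 + 39.84) = 23.980 Tg/yr.
Total input to the second box = 23.980 + 14.90 = 38.880 Tg/yr; at steady state this equals its total output.
τ = M / F = 6761 / 38.880 = 173.9 yr.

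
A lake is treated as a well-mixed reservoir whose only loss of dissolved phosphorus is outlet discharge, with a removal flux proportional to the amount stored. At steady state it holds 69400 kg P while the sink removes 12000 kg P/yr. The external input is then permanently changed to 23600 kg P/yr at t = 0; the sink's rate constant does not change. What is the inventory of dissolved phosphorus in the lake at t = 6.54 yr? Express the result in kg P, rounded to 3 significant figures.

115000 kg P

The sink rate constant is k = F₀/M₀ = 12000/69400 = 0.1729 yr⁻¹.
Solving dM/dt = F₁ − kM with M(0) = M₀ gives M(t) = F₁/k + (M₀ − F₁/k)·e^(−kt).
F₁/k = 23600/0.1729 = 136490 kg P; kt = 0.1729 × 6.54 = 1.131, e^(−kt) = 0.3228.
M(6.54) = 136490 + (69400 − 136490) × 0.3228 = 136490 − 21650 = 114830 kg P.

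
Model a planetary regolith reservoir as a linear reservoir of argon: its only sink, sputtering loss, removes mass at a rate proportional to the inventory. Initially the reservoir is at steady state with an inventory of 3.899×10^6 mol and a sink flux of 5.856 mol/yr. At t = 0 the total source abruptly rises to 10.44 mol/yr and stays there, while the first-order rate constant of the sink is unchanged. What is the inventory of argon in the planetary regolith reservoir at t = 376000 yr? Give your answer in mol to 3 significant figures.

5.22×10^6 mol

τ = M₀/F₀ = 3.899×10^6/5.856 = 665800 yr; rate constant k = 1/τ.
New steady state M_∞ = F₁/k = F₁·τ = 10.44 × 665800 = 6.9511×10^6 mol.
M(t) = M_∞ + (M₀ − M_∞)·e^(−t/τ); t/τ = 376000/665800 = 0.5647, so e^(−t/τ) = 0.5685.
M(t) = 6.9511×10^6 − 3.052×10^6 × 0.5685 = 5.2159×10^6 mol.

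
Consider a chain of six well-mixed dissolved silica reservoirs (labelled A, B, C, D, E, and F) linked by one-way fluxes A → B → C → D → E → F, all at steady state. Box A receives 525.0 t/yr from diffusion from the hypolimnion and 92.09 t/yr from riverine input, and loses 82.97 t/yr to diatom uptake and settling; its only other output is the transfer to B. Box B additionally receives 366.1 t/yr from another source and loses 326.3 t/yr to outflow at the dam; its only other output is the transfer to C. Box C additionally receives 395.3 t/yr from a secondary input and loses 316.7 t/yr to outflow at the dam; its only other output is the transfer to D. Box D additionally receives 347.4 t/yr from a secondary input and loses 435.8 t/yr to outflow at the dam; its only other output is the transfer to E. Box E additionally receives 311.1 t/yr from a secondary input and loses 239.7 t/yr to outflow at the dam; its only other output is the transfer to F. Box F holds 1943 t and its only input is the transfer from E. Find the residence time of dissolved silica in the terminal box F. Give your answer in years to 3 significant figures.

Box A: F(A→B) = (525.0 + 92.09) − 82.97 = 534.12 t/yr.
Box B: F(B→C) = (534.12 + 366.1) − 326.3 = 573.92 t/yr.
Box C: F(C→D) = (573.92 + 395.3) − 316.7 = 652.52 t/yr.
Box D: F(D→E) = (652.52 + 347.4) − 435.8 = 564.12 t/yr.
Box E: F(E→F) = (564.12 + 311.1) − 239.7 = 635.52 t/yr.
Box F throughput = its input = 635.52 t/yr; τ = 1943 / 635.52 = 3.057 yr.

3.06 yr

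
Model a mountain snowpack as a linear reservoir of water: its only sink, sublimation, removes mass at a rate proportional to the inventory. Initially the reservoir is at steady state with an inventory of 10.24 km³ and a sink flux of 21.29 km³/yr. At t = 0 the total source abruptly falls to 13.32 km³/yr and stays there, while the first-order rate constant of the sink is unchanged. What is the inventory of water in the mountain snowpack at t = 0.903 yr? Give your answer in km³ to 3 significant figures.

6.99 km³

The sink rate constant is k = F₀/M₀ = 21.29/10.24 = 2.079 yr⁻¹.
Solving dM/dt = F₁ − kM with M(0) = M₀ gives M(t) = F₁/k + (M₀ − F₁/k)·e^(−kt).
F₁/k = 13.32/2.079 = 6.4066 km³; kt = 2.079 × 0.903 = 1.877, e^(−kt) = 0.1530.
M(0.903) = 6.4066 + (10.24 − 6.4066) × 0.1530 = 6.4066 + 0.5864 = 6.9931 km³.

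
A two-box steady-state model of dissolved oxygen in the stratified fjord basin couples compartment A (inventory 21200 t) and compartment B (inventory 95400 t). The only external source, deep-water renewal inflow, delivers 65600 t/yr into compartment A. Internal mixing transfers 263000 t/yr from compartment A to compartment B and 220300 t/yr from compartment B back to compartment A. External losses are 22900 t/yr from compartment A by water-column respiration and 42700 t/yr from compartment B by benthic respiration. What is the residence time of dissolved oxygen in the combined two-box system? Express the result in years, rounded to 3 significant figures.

1.78 yr

Residence time in the combined system uses the total inventory and the total *external* removal — internal exchanges between the two boxes cancel.
M_total = 21200 + 95400 = 116600 t.
ΣF_external_out = 22900 + 42700 = 65600 t/yr.
τ = M_total / ΣF_ext = 116600 / 65600 = 1.777 yr.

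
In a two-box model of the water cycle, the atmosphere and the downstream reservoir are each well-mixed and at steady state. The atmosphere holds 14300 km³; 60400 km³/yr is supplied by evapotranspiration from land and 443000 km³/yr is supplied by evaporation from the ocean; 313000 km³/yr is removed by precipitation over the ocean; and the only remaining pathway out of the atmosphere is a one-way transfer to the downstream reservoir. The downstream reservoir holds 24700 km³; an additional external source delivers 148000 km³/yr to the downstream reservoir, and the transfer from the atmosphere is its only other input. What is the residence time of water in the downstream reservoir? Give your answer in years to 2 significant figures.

0.073 yr

Balance the atmosphere: ΣF_in = 60400 + 443000 = 503400 km³/yr.
Transfer to the downstream reservoir = ΣF_in − (313000) = 190400 km³/yr.
Total input to the downstream reservoir = 190400 + 148000 = 338400 km³/yr; at steady state this equals its total output.
τ = M / F = 24700 / 338400 = 0.07299 yr.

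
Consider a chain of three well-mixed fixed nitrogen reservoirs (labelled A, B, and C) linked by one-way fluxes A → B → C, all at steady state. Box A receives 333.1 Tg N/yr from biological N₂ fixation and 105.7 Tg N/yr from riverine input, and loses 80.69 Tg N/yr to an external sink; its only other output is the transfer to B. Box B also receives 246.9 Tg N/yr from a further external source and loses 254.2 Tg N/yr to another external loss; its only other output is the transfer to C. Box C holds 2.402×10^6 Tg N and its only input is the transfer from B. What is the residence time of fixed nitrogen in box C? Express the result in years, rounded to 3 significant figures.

Box A: F(A→B) = (333.1 + 105.7) − 80.69 = 358.11 Tg N/yr.
Box B: F(B→C) = (358.11 + 246.9) − 254.2 = 350.81 Tg N/yr.
Box C throughput = its input = 350.81 Tg N/yr; τ = 2.402×10^6 / 350.81 = 6847 yr.

6850 yr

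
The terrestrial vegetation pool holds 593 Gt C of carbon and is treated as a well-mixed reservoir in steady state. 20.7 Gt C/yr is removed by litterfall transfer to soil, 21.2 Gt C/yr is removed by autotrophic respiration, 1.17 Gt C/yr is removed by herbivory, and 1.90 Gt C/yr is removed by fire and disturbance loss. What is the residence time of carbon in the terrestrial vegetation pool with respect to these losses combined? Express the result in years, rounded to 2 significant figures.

13 yr

Total removal = 20.70 + 21.20 + 1.170 + 1.900 = 44.970 Gt C/yr.
τ = M / ΣF_out = 593 / 44.970 = 13.19 yr.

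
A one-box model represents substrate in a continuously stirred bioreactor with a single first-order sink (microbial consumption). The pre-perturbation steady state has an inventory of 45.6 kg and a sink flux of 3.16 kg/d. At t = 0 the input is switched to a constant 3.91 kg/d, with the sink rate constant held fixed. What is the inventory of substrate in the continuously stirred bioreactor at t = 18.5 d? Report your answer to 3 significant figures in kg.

Residence time τ = M₀/F₀ = 14.43 d. The eventual steady state is M_∞ = M₀·(F₁/F₀) = 45.6 × 3.91/3.16 = 56.423 kg.
The anomaly ΔM(t) = M(t) − M_∞ decays as ΔM₀·e^(−t/τ) with ΔM₀ = 45.6 − 56.423 = −10.82 kg.
At t = 18.5 d, e^(−t/τ) = e^(−1.282) = 0.2775, so ΔM = −3.003 kg and M = 56.423 − 3.003 = 53.420 kg.

53.4 kg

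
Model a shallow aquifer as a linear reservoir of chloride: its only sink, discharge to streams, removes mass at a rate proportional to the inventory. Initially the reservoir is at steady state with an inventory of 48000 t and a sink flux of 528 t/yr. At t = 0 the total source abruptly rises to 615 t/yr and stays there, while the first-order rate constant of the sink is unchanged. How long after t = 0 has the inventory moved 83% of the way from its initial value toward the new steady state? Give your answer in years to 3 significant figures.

161 yr

τ = M₀/F₀ = 48000/528 = 90.91 yr.
The remaining gap fraction is e^(−t/τ); 83% covered ⇒ e^(−t/τ) = 0.170.
t = −τ ln(0.170) = 90.91 × 1.772 = 161.1 yr.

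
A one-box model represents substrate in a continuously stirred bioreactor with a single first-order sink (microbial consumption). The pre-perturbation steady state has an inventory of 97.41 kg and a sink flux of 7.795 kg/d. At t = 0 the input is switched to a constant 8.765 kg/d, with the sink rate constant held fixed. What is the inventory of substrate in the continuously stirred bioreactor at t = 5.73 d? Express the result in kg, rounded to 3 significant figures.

Residence time τ = M₀/F₀ = 12.50 d. The eventual steady state is M_∞ = M₀·(F₁/F₀) = 97.41 × 8.765/7.795 = 109.53 kg.
The anomaly ΔM(t) = M(t) − M_∞ decays as ΔM₀·e^(−t/τ) with ΔM₀ = 97.41 − 109.53 = −12.12 kg.
At t = 5.73 d, e^(−t/τ) = e^(−0.4585) = 0.6322, so ΔM = −7.663 kg and M = 109.53 − 7.663 = 101.87 kg.

102 kg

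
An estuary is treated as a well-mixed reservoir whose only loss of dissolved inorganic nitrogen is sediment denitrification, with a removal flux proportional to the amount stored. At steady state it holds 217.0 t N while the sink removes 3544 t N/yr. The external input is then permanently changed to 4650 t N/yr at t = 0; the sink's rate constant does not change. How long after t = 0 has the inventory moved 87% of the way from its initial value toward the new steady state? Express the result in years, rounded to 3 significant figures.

τ = M₀/F₀ = 217.0/3544 = 0.06123 yr.
The remaining gap fraction is e^(−t/τ); 87% covered ⇒ e^(−t/τ) = 0.130.
t = −τ ln(0.130) = 0.06123 × 2.040 = 0.1249 yr.

0.125 yr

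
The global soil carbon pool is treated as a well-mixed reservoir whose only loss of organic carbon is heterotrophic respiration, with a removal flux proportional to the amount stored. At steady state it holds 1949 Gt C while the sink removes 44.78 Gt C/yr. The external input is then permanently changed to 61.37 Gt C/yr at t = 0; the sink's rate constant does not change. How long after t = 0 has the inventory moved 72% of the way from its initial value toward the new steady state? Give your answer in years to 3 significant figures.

τ = M₀/F₀ = 1949/44.78 = 43.52 yr.
The remaining gap fraction is e^(−t/τ); 72% covered ⇒ e^(−t/τ) = 0.280.
t = −τ ln(0.280) = 43.52 × 1.273 = 55.40 yr.

55.4 yr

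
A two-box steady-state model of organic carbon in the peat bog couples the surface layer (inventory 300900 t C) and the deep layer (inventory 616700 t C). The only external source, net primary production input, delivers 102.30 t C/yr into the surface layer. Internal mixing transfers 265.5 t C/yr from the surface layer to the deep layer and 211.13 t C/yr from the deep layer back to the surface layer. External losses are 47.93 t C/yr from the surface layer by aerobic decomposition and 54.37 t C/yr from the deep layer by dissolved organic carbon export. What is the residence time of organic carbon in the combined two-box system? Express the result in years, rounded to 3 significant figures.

Residence time in the combined system uses the total inventory and the total *external* removal — internal exchanges between the two boxes cancel.
M_total = 300900 + 616700 = 917600 t C.
ΣF_external_out = 47.93 + 54.37 = 102.30 t C/yr.
τ = M_total / ΣF_ext = 917600 / 102.30 = 8970 yr.

8970 yr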